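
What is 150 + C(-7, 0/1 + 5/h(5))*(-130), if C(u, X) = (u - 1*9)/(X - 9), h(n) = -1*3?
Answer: -45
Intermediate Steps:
h(n) = -3
C(u, X) = (-9 + u)/(-9 + X) (C(u, X) = (u - 9)/(-9 + X) = (-9 + u)/(-9 + X))
150 + C(-7, 0/1 + 5/h(5))*(-130) = 150 + ((-9 - 7)/(-9 + (0/1 + 5/(-3))))*(-130) = 150 + (-16/(-9 + (0*1 + 5*(-⅓))))*(-130) = 150 + (-16/(-9 + (0 - 5/3)))*(-130) = 150 + (-16/(-9 - 5/3))*(-130) = 150 + (-16/(-32/3))*(-130) = 150 - 3/32*(-16)*(-130) = 150 + (3/2)*(-130) = 150 - 195 = -45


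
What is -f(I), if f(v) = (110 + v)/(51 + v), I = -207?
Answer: -97/156 ≈ -0.62179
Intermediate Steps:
f(v) = (110 + v)/(51 + v)
-f(I) = -(110 - 207)/(51 - 207) = -(-97)/(-156) = -(-1)*(-97)/156 = -1*97/156 = -97/156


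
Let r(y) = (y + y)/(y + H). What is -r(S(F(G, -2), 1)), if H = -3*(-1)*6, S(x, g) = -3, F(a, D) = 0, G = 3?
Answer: 2/5 ≈ 0.40000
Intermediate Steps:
H = 18 (H = 3*6 = 18)
r(y) = 2*y/(18 + y) (r(y) = (y + y)/(y + 18) = (2*y)/(18 + y) = 2*y/(18 + y))
-r(S(F(G, -2), 1)) = -2*(-3)/(18 - 3) = -2*(-3)/15 = -1*(-2/5) = 2/5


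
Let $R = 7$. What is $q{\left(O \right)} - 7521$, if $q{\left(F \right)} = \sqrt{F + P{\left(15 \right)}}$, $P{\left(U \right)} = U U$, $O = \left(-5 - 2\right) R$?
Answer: $-7521 + 4 \sqrt{11} \approx -7507.7$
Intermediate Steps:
$O = -49$ ($O = \left(-5 - 2\right) 7 = \left(-7\right) 7 = -49$)
$P{\left(U \right)} = U^{2}$
$q{\left(F \right)} = \sqrt{225 + F}$ ($q{\left(F \right)} = \sqrt{F + 15^{2}} = \sqrt{F + 225} = \sqrt{225 + F}$)
$q{\left(O \right)} - 7521 = \sqrt{225 - 49} - 7521 = \sqrt{176} - 7521 = 4 \sqrt{11} - 7521 = -7521 + 4 \sqrt{11}$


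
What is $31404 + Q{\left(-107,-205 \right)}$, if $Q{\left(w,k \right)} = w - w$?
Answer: $31404$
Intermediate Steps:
$Q{\left(w,k \right)} = 0$
$31404 + Q{\left(-107,-205 \right)} = 31404 + 0 = 31404$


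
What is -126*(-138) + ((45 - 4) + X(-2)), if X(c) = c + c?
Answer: 17425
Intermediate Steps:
X(c) = 2*c
-126*(-138) + ((45 - 4) + X(-2)) = -126*(-138) + ((45 - 4) + 2*(-2)) = 17388 + (41 - 4) = 17388 + 37 = 17425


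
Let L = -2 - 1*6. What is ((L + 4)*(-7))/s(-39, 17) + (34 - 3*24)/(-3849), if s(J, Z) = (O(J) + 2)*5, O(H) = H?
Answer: -100742/712065 ≈ -0.14148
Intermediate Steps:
s(J, Z) = 10 + 5*J (s(J, Z) = (J + 2)*5 = (2 + J)*5 = 10 + 5*J)
L = -8 (L = -2 - 6 = -8)
((L + 4)*(-7))/s(-39, 17) + (34 - 3*24)/(-3849) = ((-8 + 4)*(-7))/(10 + 5*(-39)) + (34 - 3*24)/(-3849) = (-4*(-7))/(10 - 195) + (34 - 72)*(-1/3849) = 28/(-185) - 38*(-1/3849) = 28*(-1/185) + 38/3849 = -28/185 + 38/3849 = -100742/712065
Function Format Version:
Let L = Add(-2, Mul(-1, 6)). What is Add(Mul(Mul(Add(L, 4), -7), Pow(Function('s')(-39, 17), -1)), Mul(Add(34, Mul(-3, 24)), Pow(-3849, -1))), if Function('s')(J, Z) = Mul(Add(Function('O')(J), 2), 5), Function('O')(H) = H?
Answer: Rational(-100742, 712065) ≈ -0.14148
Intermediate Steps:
Function('s')(J, Z) = Add(10, Mul(5, J)) (Function('s')(J, Z) = Mul(Add(J, 2), 5) = Mul(Add(2, J), 5) = Add(10, Mul(5, J)))
L = -8 (L = Add(-2, -6) = -8)
Add(Mul(Mul(Add(L, 4), -7), Pow(Function('s')(-39, 17), -1)), Mul(Add(34, Mul(-3, 24)), Pow(-3849, -1))) = Add(Mul(Mul(Add(-8, 4), -7), Pow(Add(10, Mul(5, -39)), -1)), Mul(Add(34, Mul(-3, 24)), Pow(-3849, -1))) = Add(Mul(Mul(-4, -7), Pow(Add(10, -195), -1)), Mul(Add(34, -72), Rational(-1, 3849))) = Add(Mul(28, Pow(-185, -1)), Mul(-38, Rational(-1, 3849))) = Add(Mul(28, Rational(-1, 185)), Rational(38, 3849)) = Add(Rational(-28, 185), Rational(38, 3849)) = Rational(-100742, 712065)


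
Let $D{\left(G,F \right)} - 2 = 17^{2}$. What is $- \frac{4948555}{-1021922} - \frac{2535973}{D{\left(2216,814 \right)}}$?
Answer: $- \frac{2590126570601}{297379302} \approx -8709.8$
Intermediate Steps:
$D{\left(G,F \right)} = 291$ ($D{\left(G,F \right)} = 2 + 17^{2} = 2 + 289 = 291$)
$- \frac{4948555}{-1021922} - \frac{2535973}{D{\left(2216,814 \right)}} = - \frac{4948555}{-1021922} - \frac{2535973}{291} = \left(-4948555\right) \left(- \frac{1}{1021922}\right) - \frac{2535973}{291} = \frac{4948555}{1021922} - \frac{2535973}{291} = - \frac{2590126570601}{297379302}$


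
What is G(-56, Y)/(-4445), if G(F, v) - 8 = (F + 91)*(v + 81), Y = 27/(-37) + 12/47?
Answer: -4915102/7729855 ≈ -0.63586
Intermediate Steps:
Y = -825/1739 (Y = 27*(-1/37) + 12*(1/47) = -27/37 + 12/47 = -825/1739 ≈ -0.47441)
G(F, v) = 8 + (81 + v)*(91 + F) (G(F, v) = 8 + (F + 91)*(v + 81) = 8 + (91 + F)*(81 + v) = 8 + (81 + v)*(91 + F))
G(-56, Y)/(-4445) = (7379 + 81*(-56) + 91*(-825/1739) - 56*(-825/1739))/(-4445) = (7379 - 4536 - 75075/1739 + 46200/1739)*(-1/4445) = (4915102/1739)*(-1/4445) = -4915102/7729855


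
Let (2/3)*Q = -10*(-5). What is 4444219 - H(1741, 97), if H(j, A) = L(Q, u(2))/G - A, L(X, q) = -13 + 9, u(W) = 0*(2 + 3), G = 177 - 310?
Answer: 591094024/133 ≈ 4.4443e+6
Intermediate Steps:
G = -133
Q = 75 (Q = 3*(-10*(-5))/2 = (3/2)*50 = 75)
u(W) = 0 (u(W) = 0*5 = 0)
L(X, q) = -4
H(j, A) = 4/133 - A (H(j, A) = -4/(-133) - A = -4*(-1/133) - A = 4/133 - A)
4444219 - H(1741, 97) = 4444219 - (4/133 - 1*97) = 4444219 - (4/133 - 97) = 4444219 - 1*(-12897/133) = 4444219 + 12897/133 = 591094024/133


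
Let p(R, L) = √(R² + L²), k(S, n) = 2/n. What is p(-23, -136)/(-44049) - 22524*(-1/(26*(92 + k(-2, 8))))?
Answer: 15016/1599 - 5*√761/44049 ≈ 9.3877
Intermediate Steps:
p(R, L) = √(L² + R²)
p(-23, -136)/(-44049) - 22524*(-1/(26*(92 + k(-2, 8)))) = √((-136)² + (-23)²)/(-44049) - 22524*(-1/(26*(92 + 2/8))) = √(18496 + 529)*(-1/44049) - 22524*(-1/(26*(92 + 2*(⅛)))) = √19025*(-1/44049) - 22524*(-1/(26*(92 + ¼))) = (5*√761)*(-1/44049) - 22524/((-26*369/4)) = -5*√761/44049 - 22524/(-4797/2) = -5*√761/44049 - 22524*(-2/4797) = -5*√761/44049 + 15016/1599 = 15016/1599 - 5*√761/44049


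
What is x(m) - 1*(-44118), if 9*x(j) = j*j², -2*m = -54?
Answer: 46305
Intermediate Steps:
m = 27 (m = -½*(-54) = 27)
x(j) = j³/9 (x(j) = (j*j²)/9 = j³/9)
x(m) - 1*(-44118) = (⅑)*27³ - 1*(-44118) = (⅑)*19683 + 44118 = 2187 + 44118 = 46305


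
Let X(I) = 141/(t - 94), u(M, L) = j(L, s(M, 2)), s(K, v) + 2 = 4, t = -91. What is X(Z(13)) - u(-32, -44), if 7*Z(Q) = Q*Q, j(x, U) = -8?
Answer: 1339/185 ≈ 7.2378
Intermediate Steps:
s(K, v) = 2 (s(K, v) = -2 + 4 = 2)
Z(Q) = Q²/7 (Z(Q) = (Q*Q)/7 = Q²/7)
u(M, L) = -8
X(I) = -141/185 (X(I) = 141/(-91 - 94) = 141/(-185) = 141*(-1/185) = -141/185)
X(Z(13)) - u(-32, -44) = -141/185 - 1*(-8) = -141/185 + 8 = 1339/185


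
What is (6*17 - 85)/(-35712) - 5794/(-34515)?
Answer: 7641799/45651840 ≈ 0.16739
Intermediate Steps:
(6*17 - 85)/(-35712) - 5794/(-34515) = (102 - 85)*(-1/35712) - 5794*(-1/34515) = 17*(-1/35712) + 5794/34515 = -17/35712 + 5794/34515 = 7641799/45651840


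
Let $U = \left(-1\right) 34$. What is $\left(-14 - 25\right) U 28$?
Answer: $37128$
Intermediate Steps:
$U = -34$
$\left(-14 - 25\right) U 28 = \left(-14 - 25\right) \left(-34\right) 28 = \left(-39\right) \left(-34\right) 28 = 1326 \cdot 28 = 37128$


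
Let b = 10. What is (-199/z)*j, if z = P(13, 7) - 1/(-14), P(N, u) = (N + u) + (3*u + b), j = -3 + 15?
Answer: -33432/715 ≈ -46.758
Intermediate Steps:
j = 12
P(N, u) = 10 + N + 4*u (P(N, u) = (N + u) + (3*u + 10) = (N + u) + (10 + 3*u) = 10 + N + 4*u)
z = 715/14 (z = (10 + 13 + 4*7) - 1/(-14) = (10 + 13 + 28) - 1*(-1/14) = 51 + 1/14 = 715/14 ≈ 51.071)
(-199/z)*j = -199/715/14*12 = -199*14/715*12 = -2786/715*12 = -33432/715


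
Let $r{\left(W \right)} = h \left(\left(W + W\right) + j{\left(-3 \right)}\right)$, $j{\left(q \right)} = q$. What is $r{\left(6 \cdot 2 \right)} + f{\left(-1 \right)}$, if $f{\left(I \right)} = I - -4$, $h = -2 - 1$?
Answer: $-60$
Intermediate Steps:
$h = -3$ ($h = -2 - 1 = -3$)
$f{\left(I \right)} = 4 + I$ ($f{\left(I \right)} = I + 4 = 4 + I$)
$r{\left(W \right)} = 9 - 6 W$ ($r{\left(W \right)} = - 3 \left(\left(W + W\right) - 3\right) = - 3 \left(2 W - 3\right) = - 3 \left(-3 + 2 W\right) = 9 - 6 W$)
$r{\left(6 \cdot 2 \right)} + f{\left(-1 \right)} = \left(9 - 6 \cdot 6 \cdot 2\right) + \left(4 - 1\right) = \left(9 - 72\right) + 3 = -63 + 3 = -60$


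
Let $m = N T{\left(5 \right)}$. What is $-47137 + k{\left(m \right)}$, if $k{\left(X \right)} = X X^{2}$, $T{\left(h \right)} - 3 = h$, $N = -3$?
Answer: $-60961$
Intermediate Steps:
$T{\left(h \right)} = 3 + h$
$m = -24$ ($m = - 3 \left(3 + 5\right) = \left(-3\right) 8 = -24$)
$k{\left(X \right)} = X^{3}$
$-47137 + k{\left(m \right)} = -47137 + \left(-24\right)^{3} = -47137 - 13824 = -60961$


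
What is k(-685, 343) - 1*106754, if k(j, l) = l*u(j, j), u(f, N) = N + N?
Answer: -576664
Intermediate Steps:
u(f, N) = 2*N
k(j, l) = 2*j*l (k(j, l) = l*(2*j) = 2*j*l)
k(-685, 343) - 1*106754 = 2*(-685)*343 - 1*106754 = -469910 - 106754 = -576664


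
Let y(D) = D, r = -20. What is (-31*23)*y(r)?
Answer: 14260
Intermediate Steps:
(-31*23)*y(r) = -31*23*(-20) = -713*(-20) = 14260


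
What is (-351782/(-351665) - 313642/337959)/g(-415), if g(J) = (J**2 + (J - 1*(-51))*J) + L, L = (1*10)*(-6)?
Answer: 8590979008/38414758489545375 ≈ 2.2364e-7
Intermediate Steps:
L = -60 (L = 10*(-6) = -60)
g(J) = -60 + J**2 + J*(51 + J) (g(J) = (J**2 + (J - 1*(-51))*J) - 60 = (J**2 + (J + 51)*J) - 60 = (J**2 + (51 + J)*J) - 60 = (J**2 + J*(51 + J)) - 60 = -60 + J**2 + J*(51 + J))
(-351782/(-351665) - 313642/337959)/g(-415) = (-351782/(-351665) - 313642/337959)/(-60 + 2*(-415)**2 + 51*(-415)) = (-351782*(-1/351665) - 313642*1/337959)/(-60 + 2*172225 - 21165) = (351782/351665 - 313642/337959)/(-60 + 344450 - 21165) = (8590979008/118848351735)/323225 = (8590979008/118848351735)*(1/323225) = 8590979008/38414758489545375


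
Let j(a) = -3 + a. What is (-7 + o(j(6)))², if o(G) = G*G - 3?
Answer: 1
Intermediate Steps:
o(G) = -3 + G² (o(G) = G² - 3 = -3 + G²)
(-7 + o(j(6)))² = (-7 + (-3 + (-3 + 6)²))² = (-7 + (-3 + 3²))² = (-7 + (-3 + 9))² = (-7 + 6)² = (-1)² = 1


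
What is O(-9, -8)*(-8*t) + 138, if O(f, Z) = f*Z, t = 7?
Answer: -3894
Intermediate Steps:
O(f, Z) = Z*f
O(-9, -8)*(-8*t) + 138 = (-8*(-9))*(-8*7) + 138 = 72*(-56) + 138 = -4032 + 138 = -3894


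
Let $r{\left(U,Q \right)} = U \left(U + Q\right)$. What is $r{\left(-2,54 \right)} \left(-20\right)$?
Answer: $2080$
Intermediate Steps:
$r{\left(U,Q \right)} = U \left(Q + U\right)$
$r{\left(-2,54 \right)} \left(-20\right) = - 2 \left(54 - 2\right) \left(-20\right) = \left(-2\right) 52 \left(-20\right) = \left(-104\right) \left(-20\right) = 2080$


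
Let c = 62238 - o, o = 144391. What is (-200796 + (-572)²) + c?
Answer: 44235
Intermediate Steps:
c = -82153 (c = 62238 - 1*144391 = 62238 - 144391 = -82153)
(-200796 + (-572)²) + c = (-200796 + (-572)²) - 82153 = (-200796 + 327184) - 82153 = 126388 - 82153 = 44235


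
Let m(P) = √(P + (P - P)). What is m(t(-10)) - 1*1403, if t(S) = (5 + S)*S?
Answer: -1403 + 5*√2 ≈ -1395.9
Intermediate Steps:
t(S) = S*(5 + S)
m(P) = √P (m(P) = √(P + 0) = √P)
m(t(-10)) - 1*1403 = √(-10*(5 - 10)) - 1*1403 = √(-10*(-5)) - 1403 = √50 - 1403 = 5*√2 - 1403 = -1403 + 5*√2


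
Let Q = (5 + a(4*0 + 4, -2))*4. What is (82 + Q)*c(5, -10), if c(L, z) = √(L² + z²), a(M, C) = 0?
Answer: 510*√5 ≈ 1140.4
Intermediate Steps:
Q = 20 (Q = (5 + 0)*4 = 5*4 = 20)
(82 + Q)*c(5, -10) = (82 + 20)*√(5² + (-10)²) = 102*√(25 + 100) = 102*√125 = 102*(5*√5) = 510*√5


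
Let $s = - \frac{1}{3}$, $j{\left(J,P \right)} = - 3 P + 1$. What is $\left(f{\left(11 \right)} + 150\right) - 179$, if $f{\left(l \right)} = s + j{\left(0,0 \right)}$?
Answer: $- \frac{85}{3} \approx -28.333$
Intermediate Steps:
$j{\left(J,P \right)} = 1 - 3 P$
$s = - \frac{1}{3}$ ($s = \left(-1\right) \frac{1}{3} = - \frac{1}{3} \approx -0.33333$)
$f{\left(l \right)} = \frac{2}{3}$ ($f{\left(l \right)} = - \frac{1}{3} + \left(1 - 0\right) = - \frac{1}{3} + \left(1 + 0\right) = - \frac{1}{3} + 1 = \frac{2}{3}$)
$\left(f{\left(11 \right)} + 150\right) - 179 = \left(\frac{2}{3} + 150\right) - 179 = \frac{452}{3} - 179 = - \frac{85}{3}$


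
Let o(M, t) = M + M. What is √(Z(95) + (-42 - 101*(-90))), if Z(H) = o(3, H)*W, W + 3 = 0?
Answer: √9030 ≈ 95.026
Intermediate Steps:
W = -3 (W = -3 + 0 = -3)
o(M, t) = 2*M
Z(H) = -18 (Z(H) = (2*3)*(-3) = 6*(-3) = -18)
√(Z(95) + (-42 - 101*(-90))) = √(-18 + (-42 - 101*(-90))) = √(-18 + (-42 + 9090)) = √(-18 + 9048) = √9030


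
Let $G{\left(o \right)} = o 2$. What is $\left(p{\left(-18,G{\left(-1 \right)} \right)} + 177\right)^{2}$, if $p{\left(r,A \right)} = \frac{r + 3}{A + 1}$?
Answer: $36864$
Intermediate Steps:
$G{\left(o \right)} = 2 o$
$p{\left(r,A \right)} = \frac{3 + r}{1 + A}$
$\left(p{\left(-18,G{\left(-1 \right)} \right)} + 177\right)^{2} = \left(\frac{3 - 18}{1 + 2 \left(-1\right)} + 177\right)^{2} = \left(\frac{1}{1 - 2} \left(-15\right) + 177\right)^{2} = \left(\frac{1}{-1} \left(-15\right) + 177\right)^{2} = \left(\left(-1\right) \left(-15\right) + 177\right)^{2} = \left(15 + 177\right)^{2} = 192^{2} = 36864$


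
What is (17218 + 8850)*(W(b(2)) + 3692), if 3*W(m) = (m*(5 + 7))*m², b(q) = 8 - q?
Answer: 118765808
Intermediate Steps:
W(m) = 4*m³ (W(m) = ((m*(5 + 7))*m²)/3 = ((m*12)*m²)/3 = ((12*m)*m²)/3 = (12*m³)/3 = 4*m³)
(17218 + 8850)*(W(b(2)) + 3692) = (17218 + 8850)*(4*(8 - 1*2)³ + 3692) = 26068*(4*(8 - 2)³ + 3692) = 26068*(4*6³ + 3692) = 26068*(4*216 + 3692) = 26068*(864 + 3692) = 26068*4556 = 118765808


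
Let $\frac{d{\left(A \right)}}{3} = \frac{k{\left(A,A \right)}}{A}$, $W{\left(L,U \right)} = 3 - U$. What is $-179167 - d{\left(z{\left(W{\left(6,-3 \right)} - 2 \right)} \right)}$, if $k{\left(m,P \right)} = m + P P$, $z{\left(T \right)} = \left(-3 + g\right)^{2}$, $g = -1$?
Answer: $-179218$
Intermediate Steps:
$z{\left(T \right)} = 16$ ($z{\left(T \right)} = \left(-3 - 1\right)^{2} = \left(-4\right)^{2} = 16$)
$k{\left(m,P \right)} = m + P^{2}$
$d{\left(A \right)} = \frac{3 \left(A + A^{2}\right)}{A}$ ($d{\left(A \right)} = 3 \frac{A + A^{2}}{A} = \frac{3 \left(A + A^{2}\right)}{A}$)
$-179167 - d{\left(z{\left(W{\left(6,-3 \right)} - 2 \right)} \right)} = -179167 - \left(3 + 3 \cdot 16\right) = -179167 - \left(3 + 48\right) = -179167 - 51 = -179218$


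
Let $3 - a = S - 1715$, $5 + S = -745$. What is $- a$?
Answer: $-2468$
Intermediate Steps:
$S = -750$ ($S = -5 - 745 = -750$)
$a = 2468$ ($a = 3 - \left(-750 - 1715\right) = 3 - -2465 = 3 + 2465 = 2468$)
$- a = \left(-1\right) 2468 = -2468$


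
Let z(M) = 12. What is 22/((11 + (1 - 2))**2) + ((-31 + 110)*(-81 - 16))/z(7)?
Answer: -191509/300 ≈ -638.36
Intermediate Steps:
22/((11 + (1 - 2))**2) + ((-31 + 110)*(-81 - 16))/z(7) = 22/((11 + (1 - 2))**2) + ((-31 + 110)*(-81 - 16))/12 = 22/((11 - 1)**2) + (79*(-97))*(1/12) = 22/(10**2) - 7663*1/12 = 22/100 - 7663/12 = 22*(1/100) - 7663/12 = 11/50 - 7663/12 = -191509/300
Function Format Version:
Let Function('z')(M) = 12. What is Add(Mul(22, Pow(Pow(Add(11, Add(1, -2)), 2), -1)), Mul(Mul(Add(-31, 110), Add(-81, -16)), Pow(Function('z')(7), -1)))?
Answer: Rational(-191509, 300) ≈ -638.36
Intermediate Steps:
Add(Mul(22, Pow(Pow(Add(11, Add(1, -2)), 2), -1)), Mul(Mul(Add(-31, 110), Add(-81, -16)), Pow(Function('z')(7), -1))) = Add(Mul(22, Pow(Pow(Add(11, Add(1, -2)), 2), -1)), Mul(Mul(Add(-31, 110), Add(-81, -16)), Pow(12, -1))) = Add(Mul(22, Pow(Pow(Add(11, -1), 2), -1)), Mul(Mul(79, -97), Rational(1, 12))) = Add(Mul(22, Pow(Pow(10, 2), -1)), Mul(-7663, Rational(1, 12))) = Add(Mul(22, Pow(100, -1)), Rational(-7663, 12)) = Add(Mul(22, Rational(1, 100)), Rational(-7663, 12)) = Add(Rational(11, 50), Rational(-7663, 12)) = Rational(-191509, 300)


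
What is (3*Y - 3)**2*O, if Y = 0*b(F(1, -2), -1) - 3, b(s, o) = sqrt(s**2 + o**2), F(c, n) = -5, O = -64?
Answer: -9216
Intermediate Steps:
b(s, o) = sqrt(o**2 + s**2)
Y = -3 (Y = 0*sqrt((-1)**2 + (-5)**2) - 3 = 0*sqrt(1 + 25) - 3 = 0*sqrt(26) - 3 = 0 - 3 = -3)
(3*Y - 3)**2*O = (3*(-3) - 3)**2*(-64) = (-9 - 3)**2*(-64) = (-12)**2*(-64) = 144*(-64) = -9216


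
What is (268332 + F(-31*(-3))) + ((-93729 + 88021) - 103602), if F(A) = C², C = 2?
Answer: 159026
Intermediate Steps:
F(A) = 4 (F(A) = 2² = 4)
(268332 + F(-31*(-3))) + ((-93729 + 88021) - 103602) = (268332 + 4) + ((-93729 + 88021) - 103602) = 268336 + (-5708 - 103602) = 268336 - 109310 = 159026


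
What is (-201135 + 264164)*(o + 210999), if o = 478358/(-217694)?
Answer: 1447547270062246/108847 ≈ 1.3299e+10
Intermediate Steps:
o = -239179/108847 (o = 478358*(-1/217694) = -239179/108847 ≈ -2.1974)
(-201135 + 264164)*(o + 210999) = (-201135 + 264164)*(-239179/108847 + 210999) = 63029*(22966368974/108847) = 1447547270062246/108847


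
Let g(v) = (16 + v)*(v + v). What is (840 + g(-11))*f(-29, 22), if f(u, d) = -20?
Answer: -14600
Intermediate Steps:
g(v) = 2*v*(16 + v) (g(v) = (16 + v)*(2*v) = 2*v*(16 + v))
(840 + g(-11))*f(-29, 22) = (840 + 2*(-11)*(16 - 11))*(-20) = (840 + 2*(-11)*5)*(-20) = (840 - 110)*(-20) = 730*(-20) = -14600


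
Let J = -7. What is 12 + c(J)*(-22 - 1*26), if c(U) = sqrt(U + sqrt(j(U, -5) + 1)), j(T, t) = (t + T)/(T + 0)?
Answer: 12 - 48*sqrt(-343 + 7*sqrt(133))/7 ≈ 12.0 - 111.05*I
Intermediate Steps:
j(T, t) = (T + t)/T
c(U) = sqrt(U + sqrt(1 + (-5 + U)/U)) (c(U) = sqrt(U + sqrt((U - 5)/U + 1)) = sqrt(U + sqrt((-5 + U)/U + 1)) = sqrt(U + sqrt(1 + (-5 + U)/U)))
12 + c(J)*(-22 - 1*26) = 12 + sqrt(-7 + sqrt(2 - 5/(-7)))*(-22 - 1*26) = 12 + sqrt(-7 + sqrt(2 - 5*(-1/7)))*(-22 - 26) = 12 + sqrt(-7 + sqrt(2 + 5/7))*(-48) = 12 + sqrt(-7 + sqrt(19/7))*(-48) = 12 + sqrt(-7 + sqrt(133)/7)*(-48) = 12 - 48*sqrt(-7 + sqrt(133)/7)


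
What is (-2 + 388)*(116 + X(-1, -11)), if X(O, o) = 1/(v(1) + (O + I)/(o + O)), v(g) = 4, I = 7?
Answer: 314204/7 ≈ 44886.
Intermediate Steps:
X(O, o) = 1/(4 + (7 + O)/(O + o)) (X(O, o) = 1/(4 + (O + 7)/(o + O)) = 1/(4 + (7 + O)/(O + o)))
(-2 + 388)*(116 + X(-1, -11)) = (-2 + 388)*(116 + (-1 - 11)/(7 + 4*(-11) + 5*(-1))) = 386*(116 - 12/(7 - 44 - 5)) = 386*(116 - 12/(-42)) = 386*(116 - 1/42*(-12)) = 386*(116 + 2/7) = 386*(814/7) = 314204/7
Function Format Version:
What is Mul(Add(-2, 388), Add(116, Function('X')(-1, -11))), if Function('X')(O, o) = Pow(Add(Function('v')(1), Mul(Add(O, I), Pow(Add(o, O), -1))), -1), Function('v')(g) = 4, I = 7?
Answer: Rational(314204, 7) ≈ 44886.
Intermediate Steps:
Function('X')(O, o) = Pow(Add(4, Mul(Pow(Add(O, o), -1), Add(7, O))), -1) (Function('X')(O, o) = Pow(Add(4, Mul(Add(O, 7), Pow(Add(o, O), -1))), -1) = Pow(Add(4, Mul(Add(7, O), Pow(Add(O, o), -1))), -1) = Pow(Add(4, Mul(Pow(Add(O, o), -1), Add(7, O))), -1))
Mul(Add(-2, 388), Add(116, Function('X')(-1, -11))) = Mul(Add(-2, 388), Add(116, Mul(Pow(Add(7, Mul(4, -11), Mul(5, -1)), -1), Add(-1, -11)))) = Mul(386, Add(116, Mul(Pow(Add(7, -44, -5), -1), -12))) = Mul(386, Add(116, Mul(Pow(-42, -1), -12))) = Mul(386, Add(116, Mul(Rational(-1, 42), -12))) = Mul(386, Add(116, Rational(2, 7))) = Mul(386, Rational(814, 7)) = Rational(314204, 7)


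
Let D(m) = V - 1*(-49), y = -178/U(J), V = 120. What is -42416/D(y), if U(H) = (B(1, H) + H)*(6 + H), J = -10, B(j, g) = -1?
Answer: -42416/169 ≈ -250.98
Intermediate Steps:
U(H) = (-1 + H)*(6 + H)
y = -89/22 (y = -178/(-6 + (-10)² + 5*(-10)) = -178/(-6 + 100 - 50) = -178/44 = -178*1/44 = -89/22 ≈ -4.0455)
D(m) = 169 (D(m) = 120 - 1*(-49) = 120 + 49 = 169)
-42416/D(y) = -42416/169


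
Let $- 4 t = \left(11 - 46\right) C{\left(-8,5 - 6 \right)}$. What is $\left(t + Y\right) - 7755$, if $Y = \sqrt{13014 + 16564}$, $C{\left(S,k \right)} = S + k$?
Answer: $- \frac{31335}{4} + \sqrt{29578} \approx -7661.8$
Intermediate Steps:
$t = - \frac{315}{4}$ ($t = - \frac{\left(11 - 46\right) \left(-8 + \left(5 - 6\right)\right)}{4} = - \frac{\left(-35\right) \left(-8 + \left(5 - 6\right)\right)}{4} = - \frac{\left(-35\right) \left(-8 - 1\right)}{4} = - \frac{\left(-35\right) \left(-9\right)}{4} = \left(- \frac{1}{4}\right) 315 = - \frac{315}{4} \approx -78.75$)
$Y = \sqrt{29578} \approx 171.98$
$\left(t + Y\right) - 7755 = \left(- \frac{315}{4} + \sqrt{29578}\right) - 7755 = - \frac{31335}{4} + \sqrt{29578}$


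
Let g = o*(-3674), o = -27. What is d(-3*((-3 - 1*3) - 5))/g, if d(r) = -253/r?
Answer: -23/297594 ≈ -7.7287e-5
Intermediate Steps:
g = 99198 (g = -27*(-3674) = 99198)
d(-3*((-3 - 1*3) - 5))/g = -253*(-1/(3*((-3 - 1*3) - 5)))/99198 = -253*(-1/(3*((-3 - 3) - 5)))*(1/99198) = -253*(-1/(3*(-6 - 5)))*(1/99198) = -253/((-3*(-11)))*(1/99198) = -253/33*(1/99198) = -253*1/33*(1/99198) = -23/3*1/99198 = -23/297594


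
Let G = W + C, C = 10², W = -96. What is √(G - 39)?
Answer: I*√35 ≈ 5.9161*I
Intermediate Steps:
C = 100
G = 4 (G = -96 + 100 = 4)
√(G - 39) = √(4 - 39) = √(-35) = I*√35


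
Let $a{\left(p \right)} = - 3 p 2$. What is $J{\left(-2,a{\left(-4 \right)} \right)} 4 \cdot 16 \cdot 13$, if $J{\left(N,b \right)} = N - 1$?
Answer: $-2496$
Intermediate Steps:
$a{\left(p \right)} = - 6 p$
$J{\left(N,b \right)} = -1 + N$
$J{\left(-2,a{\left(-4 \right)} \right)} 4 \cdot 16 \cdot 13 = \left(-1 - 2\right) 4 \cdot 16 \cdot 13 = - 3 \cdot 64 \cdot 13 = \left(-3\right) 832 = -2496$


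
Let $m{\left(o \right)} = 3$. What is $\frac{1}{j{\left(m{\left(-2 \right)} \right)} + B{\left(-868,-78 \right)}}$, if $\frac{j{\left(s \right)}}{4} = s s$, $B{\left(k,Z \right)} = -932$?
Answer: $- \frac{1}{896} \approx -0.0011161$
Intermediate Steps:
$j{\left(s \right)} = 4 s^{2}$ ($j{\left(s \right)} = 4 s s = 4 s^{2}$)
$\frac{1}{j{\left(m{\left(-2 \right)} \right)} + B{\left(-868,-78 \right)}} = \frac{1}{4 \cdot 3^{2} - 932} = \frac{1}{4 \cdot 9 - 932} = \frac{1}{36 - 932} = \frac{1}{-896} = - \frac{1}{896}$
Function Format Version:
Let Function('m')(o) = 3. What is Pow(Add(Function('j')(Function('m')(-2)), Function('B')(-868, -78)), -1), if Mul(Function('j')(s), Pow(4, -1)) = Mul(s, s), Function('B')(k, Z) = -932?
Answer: Rational(-1, 896) ≈ -0.0011161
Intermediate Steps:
Function('j')(s) = Mul(4, Pow(s, 2)) (Function('j')(s) = Mul(4, Mul(s, s)) = Mul(4, Pow(s, 2)))
Pow(Add(Function('j')(Function('m')(-2)), Function('B')(-868, -78)), -1) = Pow(Add(Mul(4, Pow(3, 2)), -932), -1) = Pow(Add(Mul(4, 9), -932), -1) = Pow(Add(36, -932), -1) = Pow(-896, -1) = Rational(-1, 896)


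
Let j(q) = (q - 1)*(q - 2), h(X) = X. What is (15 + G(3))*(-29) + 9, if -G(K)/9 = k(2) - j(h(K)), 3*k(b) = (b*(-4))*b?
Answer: -2340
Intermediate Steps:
k(b) = -4*b**2/3 (k(b) = ((b*(-4))*b)/3 = ((-4*b)*b)/3 = (-4*b**2)/3 = -4*b**2/3)
j(q) = (-1 + q)*(-2 + q)
G(K) = 66 - 27*K + 9*K**2 (G(K) = -9*(-4/3*2**2 - (2 + K**2 - 3*K)) = -9*(-4/3*4 + (-2 - K**2 + 3*K)) = -9*(-16/3 + (-2 - K**2 + 3*K)) = -9*(-22/3 - K**2 + 3*K) = 66 - 27*K + 9*K**2)
(15 + G(3))*(-29) + 9 = (15 + (66 - 27*3 + 9*3**2))*(-29) + 9 = (15 + (66 - 81 + 9*9))*(-29) + 9 = (15 + (66 - 81 + 81))*(-29) + 9 = (15 + 66)*(-29) + 9 = 81*(-29) + 9 = -2349 + 9 = -2340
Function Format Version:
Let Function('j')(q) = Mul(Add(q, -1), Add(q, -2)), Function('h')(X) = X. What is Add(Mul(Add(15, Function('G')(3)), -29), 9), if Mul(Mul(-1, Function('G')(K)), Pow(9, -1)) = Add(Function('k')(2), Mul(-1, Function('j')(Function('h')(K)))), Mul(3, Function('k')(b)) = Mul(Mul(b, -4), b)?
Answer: -2340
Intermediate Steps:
Function('k')(b) = Mul(Rational(-4, 3), Pow(b, 2)) (Function('k')(b) = Mul(Rational(1, 3), Mul(Mul(b, -4), b)) = Mul(Rational(1, 3), Mul(Mul(-4, b), b)) = Mul(Rational(1, 3), Mul(-4, Pow(b, 2))) = Mul(Rational(-4, 3), Pow(b, 2)))
Function('j')(q) = Mul(Add(-1, q), Add(-2, q))
Function('G')(K) = Add(66, Mul(-27, K), Mul(9, Pow(K, 2))) (Function('G')(K) = Mul(-9, Add(Mul(Rational(-4, 3), Pow(2, 2)), Mul(-1, Add(2, Pow(K, 2), Mul(-3, K))))) = Mul(-9, Add(Mul(Rational(-4, 3), 4), Add(-2, Mul(-1, Pow(K, 2)), Mul(3, K)))) = Mul(-9, Add(Rational(-16, 3), Add(-2, Mul(-1, Pow(K, 2)), Mul(3, K)))) = Mul(-9, Add(Rational(-22, 3), Mul(-1, Pow(K, 2)), Mul(3, K))) = Add(66, Mul(-27, K), Mul(9, Pow(K, 2))))
Add(Mul(Add(15, Function('G')(3)), -29), 9) = Add(Mul(Add(15, Add(66, Mul(-27, 3), Mul(9, Pow(3, 2)))), -29), 9) = Add(Mul(Add(15, Add(66, -81, Mul(9, 9))), -29), 9) = Add(Mul(Add(15, Add(66, -81, 81)), -29), 9) = Add(Mul(Add(15, 66), -29), 9) = Add(Mul(81, -29), 9) = Add(-2349, 9) = -2340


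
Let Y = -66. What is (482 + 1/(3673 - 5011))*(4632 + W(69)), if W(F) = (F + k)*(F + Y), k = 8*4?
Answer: 1060885175/446 ≈ 2.3787e+6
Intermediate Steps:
k = 32
W(F) = (-66 + F)*(32 + F) (W(F) = (F + 32)*(F - 66) = (32 + F)*(-66 + F) = (-66 + F)*(32 + F))
(482 + 1/(3673 - 5011))*(4632 + W(69)) = (482 + 1/(3673 - 5011))*(4632 + (-2112 + 69² - 34*69)) = (482 + 1/(-1338))*(4632 + (-2112 + 4761 - 2346)) = (482 - 1/1338)*(4632 + 303) = (644915/1338)*4935 = 1060885175/446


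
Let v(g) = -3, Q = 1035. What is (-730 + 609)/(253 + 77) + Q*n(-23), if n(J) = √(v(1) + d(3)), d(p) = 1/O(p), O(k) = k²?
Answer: -11/30 + 345*I*√26 ≈ -0.36667 + 1759.2*I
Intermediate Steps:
d(p) = p⁻² (d(p) = 1/(p²) = p⁻²)
n(J) = I*√26/3 (n(J) = √(-3 + 3⁻²) = √(-3 + ⅑) = √(-26/9) = I*√26/3)
(-730 + 609)/(253 + 77) + Q*n(-23) = (-730 + 609)/(253 + 77) + 1035*(I*√26/3) = -121/330 + 345*I*√26 = -121*1/330 + 345*I*√26 = -11/30 + 345*I*√26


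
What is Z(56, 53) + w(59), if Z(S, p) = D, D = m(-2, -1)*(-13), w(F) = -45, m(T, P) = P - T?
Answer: -58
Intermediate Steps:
D = -13 (D = (-1 - 1*(-2))*(-13) = (-1 + 2)*(-13) = 1*(-13) = -13)
Z(S, p) = -13
Z(56, 53) + w(59) = -13 - 45 = -58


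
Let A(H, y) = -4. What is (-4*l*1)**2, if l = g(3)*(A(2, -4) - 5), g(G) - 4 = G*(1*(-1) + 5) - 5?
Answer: 156816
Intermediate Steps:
g(G) = -1 + 4*G (g(G) = 4 + (G*(1*(-1) + 5) - 5) = 4 + (G*(-1 + 5) - 5) = 4 + (G*4 - 5) = 4 + (4*G - 5) = 4 + (-5 + 4*G) = -1 + 4*G)
l = -99 (l = (-1 + 4*3)*(-4 - 5) = (-1 + 12)*(-9) = 11*(-9) = -99)
(-4*l*1)**2 = (-4*(-99)*1)**2 = (396*1)**2 = 396**2 = 156816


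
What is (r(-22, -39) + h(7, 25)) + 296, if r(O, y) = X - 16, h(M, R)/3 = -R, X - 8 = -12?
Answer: 201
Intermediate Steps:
X = -4 (X = 8 - 12 = -4)
h(M, R) = -3*R (h(M, R) = 3*(-R) = -3*R)
r(O, y) = -20 (r(O, y) = -4 - 16 = -20)
(r(-22, -39) + h(7, 25)) + 296 = (-20 - 3*25) + 296 = (-20 - 75) + 296 = -95 + 296 = 201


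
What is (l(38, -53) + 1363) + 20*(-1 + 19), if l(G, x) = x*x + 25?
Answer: 4557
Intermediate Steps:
l(G, x) = 25 + x² (l(G, x) = x² + 25 = 25 + x²)
(l(38, -53) + 1363) + 20*(-1 + 19) = ((25 + (-53)²) + 1363) + 20*(-1 + 19) = ((25 + 2809) + 1363) + 20*18 = (2834 + 1363) + 360 = 4197 + 360 = 4557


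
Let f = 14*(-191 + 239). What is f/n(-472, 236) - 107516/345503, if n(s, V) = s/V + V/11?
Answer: 11826868/345503 ≈ 34.231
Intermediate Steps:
n(s, V) = V/11 + s/V (n(s, V) = s/V + V*(1/11) = s/V + V/11 = V/11 + s/V)
f = 672 (f = 14*48 = 672)
f/n(-472, 236) - 107516/345503 = 672/((1/11)*236 - 472/236) - 107516/345503 = 672/(236/11 - 472*1/236) - 107516*1/345503 = 672/(236/11 - 2) - 107516/345503 = 672/(214/11) - 107516/345503 = 672*(11/214) - 107516/345503 = 3696/107 - 107516/345503 = 11826868/345503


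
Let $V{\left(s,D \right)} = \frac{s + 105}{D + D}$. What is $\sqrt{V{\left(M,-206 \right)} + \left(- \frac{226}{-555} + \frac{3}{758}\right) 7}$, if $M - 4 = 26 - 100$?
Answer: $\frac{\sqrt{5244467534785185}}{43331070} \approx 1.6713$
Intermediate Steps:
$M = -70$ ($M = 4 + \left(26 - 100\right) = 4 - 74 = -70$)
$V{\left(s,D \right)} = \frac{105 + s}{2 D}$
$\sqrt{V{\left(M,-206 \right)} + \left(- \frac{226}{-555} + \frac{3}{758}\right) 7} = \sqrt{\frac{105 - 70}{2 \left(-206\right)} + \left(- \frac{226}{-555} + \frac{3}{758}\right) 7} = \sqrt{\frac{1}{2} \left(- \frac{1}{206}\right) 35 + \left(\left(-226\right) \left(- \frac{1}{555}\right) + 3 \cdot \frac{1}{758}\right) 7} = \sqrt{- \frac{35}{412} + \left(\frac{226}{555} + \frac{3}{758}\right) 7} = \sqrt{- \frac{35}{412} + \frac{172973}{420690} \cdot 7} = \sqrt{- \frac{35}{412} + \frac{1210811}{420690}} = \sqrt{\frac{242064991}{86662140}} = \frac{\sqrt{5244467534785185}}{43331070}$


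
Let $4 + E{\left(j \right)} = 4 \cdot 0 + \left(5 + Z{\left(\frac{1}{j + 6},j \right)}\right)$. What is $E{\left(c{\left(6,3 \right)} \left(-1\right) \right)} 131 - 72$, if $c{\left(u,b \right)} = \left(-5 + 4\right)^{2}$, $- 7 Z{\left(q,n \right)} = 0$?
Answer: $59$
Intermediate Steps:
$Z{\left(q,n \right)} = 0$ ($Z{\left(q,n \right)} = \left(- \frac{1}{7}\right) 0 = 0$)
$c{\left(u,b \right)} = 1$ ($c{\left(u,b \right)} = \left(-1\right)^{2} = 1$)
$E{\left(j \right)} = 1$ ($E{\left(j \right)} = -4 + \left(4 \cdot 0 + \left(5 + 0\right)\right) = -4 + \left(0 + 5\right) = -4 + 5 = 1$)
$E{\left(c{\left(6,3 \right)} \left(-1\right) \right)} 131 - 72 = 1 \cdot 131 - 72 = 131 - 72 = 59$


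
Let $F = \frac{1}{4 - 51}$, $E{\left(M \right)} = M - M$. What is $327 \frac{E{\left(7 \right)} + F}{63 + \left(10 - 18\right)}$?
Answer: $- \frac{327}{2585} \approx -0.1265$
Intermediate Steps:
$E{\left(M \right)} = 0$
$F = - \frac{1}{47}$ ($F = \frac{1}{-47} = - \frac{1}{47} \approx -0.021277$)
$327 \frac{E{\left(7 \right)} + F}{63 + \left(10 - 18\right)} = 327 \frac{0 - \frac{1}{47}}{63 + \left(10 - 18\right)} = 327 \left(- \frac{1}{47 \left(63 + \left(10 - 18\right)\right)}\right) = 327 \left(- \frac{1}{47 \left(63 - 8\right)}\right) = 327 \left(- \frac{1}{47 \cdot 55}\right) = 327 \left(\left(- \frac{1}{47}\right) \frac{1}{55}\right) = 327 \left(- \frac{1}{2585}\right) = - \frac{327}{2585}$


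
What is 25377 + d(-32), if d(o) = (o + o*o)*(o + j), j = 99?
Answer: 91841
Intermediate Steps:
d(o) = (99 + o)*(o + o**2) (d(o) = (o + o*o)*(o + 99) = (o + o**2)*(99 + o) = (99 + o)*(o + o**2))
25377 + d(-32) = 25377 - 32*(99 + (-32)**2 + 100*(-32)) = 25377 - 32*(99 + 1024 - 3200) = 25377 - 32*(-2077) = 25377 + 66464 = 91841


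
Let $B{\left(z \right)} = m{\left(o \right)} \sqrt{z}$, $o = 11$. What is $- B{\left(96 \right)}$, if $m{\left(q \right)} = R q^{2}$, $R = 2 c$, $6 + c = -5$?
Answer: $10648 \sqrt{6} \approx 26082.0$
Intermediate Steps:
$c = -11$ ($c = -6 - 5 = -11$)
$R = -22$ ($R = 2 \left(-11\right) = -22$)
$m{\left(q \right)} = - 22 q^{2}$
$B{\left(z \right)} = - 2662 \sqrt{z}$ ($B{\left(z \right)} = - 22 \cdot 11^{2} \sqrt{z} = \left(-22\right) 121 \sqrt{z} = - 2662 \sqrt{z}$)
$- B{\left(96 \right)} = - \left(-2662\right) \sqrt{96} = - \left(-2662\right) 4 \sqrt{6} = - \left(-10648\right) \sqrt{6} = 10648 \sqrt{6}$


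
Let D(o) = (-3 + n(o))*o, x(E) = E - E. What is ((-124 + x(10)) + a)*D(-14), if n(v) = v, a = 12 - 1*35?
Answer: -34986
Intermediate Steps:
x(E) = 0
a = -23 (a = 12 - 35 = -23)
D(o) = o*(-3 + o) (D(o) = (-3 + o)*o = o*(-3 + o))
((-124 + x(10)) + a)*D(-14) = ((-124 + 0) - 23)*(-14*(-3 - 14)) = (-124 - 23)*(-14*(-17)) = -147*238 = -34986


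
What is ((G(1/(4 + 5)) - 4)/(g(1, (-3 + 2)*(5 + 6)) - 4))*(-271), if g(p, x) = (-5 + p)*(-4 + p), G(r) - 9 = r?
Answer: -6233/36 ≈ -173.14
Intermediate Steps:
G(r) = 9 + r
((G(1/(4 + 5)) - 4)/(g(1, (-3 + 2)*(5 + 6)) - 4))*(-271) = (((9 + 1/(4 + 5)) - 4)/((20 + 1² - 9*1) - 4))*(-271) = (((9 + 1/9) - 4)/((20 + 1 - 9) - 4))*(-271) = (((9 + ⅑) - 4)/(12 - 4))*(-271) = ((82/9 - 4)/8)*(-271) = ((46/9)*(⅛))*(-271) = (23/36)*(-271) = -6233/36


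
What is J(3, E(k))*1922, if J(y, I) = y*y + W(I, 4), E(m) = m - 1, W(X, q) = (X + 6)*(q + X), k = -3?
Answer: 17298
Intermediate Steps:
W(X, q) = (6 + X)*(X + q)
E(m) = -1 + m
J(y, I) = 24 + I² + y² + 10*I (J(y, I) = y*y + (I² + 6*I + 6*4 + I*4) = y² + (I² + 6*I + 24 + 4*I) = y² + (24 + I² + 10*I) = 24 + I² + y² + 10*I)
J(3, E(k))*1922 = (24 + (-1 - 3)² + 3² + 10*(-1 - 3))*1922 = (24 + (-4)² + 9 + 10*(-4))*1922 = (24 + 16 + 9 - 40)*1922 = 9*1922 = 17298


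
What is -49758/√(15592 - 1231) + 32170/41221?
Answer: 32170/41221 - 16586*√14361/4787 ≈ -414.43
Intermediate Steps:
-49758/√(15592 - 1231) + 32170/41221 = -49758*√14361/14361 + 32170*(1/41221) = -16586*√14361/4787 + 32170/41221 = 32170/41221 - 16586*√14361/4787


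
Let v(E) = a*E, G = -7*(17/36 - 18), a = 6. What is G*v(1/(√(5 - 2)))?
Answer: 4417*√3/18 ≈ 425.03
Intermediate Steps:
G = 4417/36 (G = -7*(17*(1/36) - 18) = -7*(17/36 - 18) = -7*(-631/36) = 4417/36 ≈ 122.69)
v(E) = 6*E
G*v(1/(√(5 - 2))) = 4417*(6/(√(5 - 2)))/36 = 4417*(6/(√3))/36 = 4417*(6*(√3/3))/36 = 4417*(2*√3)/36 = 4417*√3/18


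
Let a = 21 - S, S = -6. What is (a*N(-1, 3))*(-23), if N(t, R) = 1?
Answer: -621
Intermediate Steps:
a = 27 (a = 21 - 1*(-6) = 21 + 6 = 27)
(a*N(-1, 3))*(-23) = (27*1)*(-23) = 27*(-23) = -621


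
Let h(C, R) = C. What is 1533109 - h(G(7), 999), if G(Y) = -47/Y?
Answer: 10731810/7 ≈ 1.5331e+6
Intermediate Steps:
1533109 - h(G(7), 999) = 1533109 - (-47)/7 = 1533109 - 1*(-47/7) = 1533109 + 47/7 = 10731810/7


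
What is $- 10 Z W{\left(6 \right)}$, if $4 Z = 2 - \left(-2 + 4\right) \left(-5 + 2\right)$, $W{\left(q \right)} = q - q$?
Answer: $0$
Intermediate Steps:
$W{\left(q \right)} = 0$
$Z = 2$ ($Z = \frac{2 - \left(-2 + 4\right) \left(-5 + 2\right)}{4} = \frac{2 - 2 \left(-3\right)}{4} = \frac{2 - -6}{4} = \frac{2 + 6}{4} = \frac{1}{4} \cdot 8 = 2$)
$- 10 Z W{\left(6 \right)} = \left(-10\right) 2 \cdot 0 = \left(-20\right) 0 = 0$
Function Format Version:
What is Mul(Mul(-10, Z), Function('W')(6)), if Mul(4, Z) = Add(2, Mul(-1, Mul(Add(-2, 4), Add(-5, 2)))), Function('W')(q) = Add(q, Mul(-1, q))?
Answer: 0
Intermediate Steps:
Function('W')(q) = 0
Z = 2 (Z = Mul(Rational(1, 4), Add(2, Mul(-1, Mul(Add(-2, 4), Add(-5, 2))))) = Mul(Rational(1, 4), Add(2, Mul(-1, Mul(2, -3)))) = Mul(Rational(1, 4), Add(2, Mul(-1, -6))) = Mul(Rational(1, 4), Add(2, 6)) = Mul(Rational(1, 4), 8) = 2)
Mul(Mul(-10, Z), Function('W')(6)) = Mul(Mul(-10, 2), 0) = Mul(-20, 0) = 0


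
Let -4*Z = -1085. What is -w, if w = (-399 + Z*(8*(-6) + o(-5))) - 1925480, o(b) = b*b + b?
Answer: 1933474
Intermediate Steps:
o(b) = b + b² (o(b) = b² + b = b + b²)
Z = 1085/4 (Z = -¼*(-1085) = 1085/4 ≈ 271.25)
w = -1933474 (w = (-399 + 1085*(8*(-6) - 5*(1 - 5))/4) - 1925480 = (-399 + 1085*(-48 - 5*(-4))/4) - 1925480 = (-399 + 1085*(-48 + 20)/4) - 1925480 = (-399 + (1085/4)*(-28)) - 1925480 = (-399 - 7595) - 1925480 = -7994 - 1925480 = -1933474)
-w = -1*(-1933474) = 1933474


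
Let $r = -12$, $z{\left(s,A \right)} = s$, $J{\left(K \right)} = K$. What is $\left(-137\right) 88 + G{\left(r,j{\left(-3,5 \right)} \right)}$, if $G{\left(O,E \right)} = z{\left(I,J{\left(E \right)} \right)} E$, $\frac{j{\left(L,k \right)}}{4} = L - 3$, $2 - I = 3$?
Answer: $-12032$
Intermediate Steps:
$I = -1$ ($I = 2 - 3 = -1$)
$j{\left(L,k \right)} = -12 + 4 L$ ($j{\left(L,k \right)} = 4 \left(L - 3\right) = 4 \left(-3 + L\right) = -12 + 4 L$)
$G{\left(O,E \right)} = - E$
$\left(-137\right) 88 + G{\left(r,j{\left(-3,5 \right)} \right)} = \left(-137\right) 88 - \left(-12 + 4 \left(-3\right)\right) = -12056 - \left(-12 - 12\right) = -12056 - -24 = -12056 + 24 = -12032$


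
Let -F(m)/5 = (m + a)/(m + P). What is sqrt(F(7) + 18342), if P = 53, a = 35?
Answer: sqrt(73354)/2 ≈ 135.42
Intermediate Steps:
F(m) = -5*(35 + m)/(53 + m) (F(m) = -5*(m + 35)/(m + 53) = -5*(35 + m)/(53 + m))
sqrt(F(7) + 18342) = sqrt(5*(-35 - 1*7)/(53 + 7) + 18342) = sqrt(5*(-35 - 7)/60 + 18342) = sqrt(5*(1/60)*(-42) + 18342) = sqrt(-7/2 + 18342) = sqrt(36677/2) = sqrt(73354)/2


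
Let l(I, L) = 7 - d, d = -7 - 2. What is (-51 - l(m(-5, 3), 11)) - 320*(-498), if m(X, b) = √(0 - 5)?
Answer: 159293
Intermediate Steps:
m(X, b) = I*√5 (m(X, b) = √(-5) = I*√5)
d = -9
l(I, L) = 16 (l(I, L) = 7 - 1*(-9) = 7 + 9 = 16)
(-51 - l(m(-5, 3), 11)) - 320*(-498) = (-51 - 1*16) - 320*(-498) = (-51 - 16) + 159360 = -67 + 159360 = 159293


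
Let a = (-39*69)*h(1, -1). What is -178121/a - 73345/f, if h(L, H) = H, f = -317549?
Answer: -56364774034/854524359 ≈ -65.960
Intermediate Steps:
a = 2691 (a = -39*69*(-1) = -2691*(-1) = 2691)
-178121/a - 73345/f = -178121/2691 - 73345/(-317549) = -178121*1/2691 - 73345*(-1/317549) = -178121/2691 + 73345/317549 = -56364774034/854524359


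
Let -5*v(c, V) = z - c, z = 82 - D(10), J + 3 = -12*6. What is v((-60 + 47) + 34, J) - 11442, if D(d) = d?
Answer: -57261/5 ≈ -11452.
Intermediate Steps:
J = -75 (J = -3 - 12*6 = -3 - 72 = -75)
z = 72 (z = 82 - 1*10 = 82 - 10 = 72)
v(c, V) = -72/5 + c/5 (v(c, V) = -(72 - c)/5 = -72/5 + c/5)
v((-60 + 47) + 34, J) - 11442 = (-72/5 + ((-60 + 47) + 34)/5) - 11442 = (-72/5 + (-13 + 34)/5) - 11442 = (-72/5 + (1/5)*21) - 11442 = (-72/5 + 21/5) - 11442 = -51/5 - 11442 = -57261/5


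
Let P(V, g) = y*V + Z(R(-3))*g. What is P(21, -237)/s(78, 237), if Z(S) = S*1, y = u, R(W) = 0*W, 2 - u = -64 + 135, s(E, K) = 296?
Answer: -1449/296 ≈ -4.8953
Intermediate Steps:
u = -69 (u = 2 - (-64 + 135) = 2 - 1*71 = 2 - 71 = -69)
R(W) = 0
y = -69
Z(S) = S
P(V, g) = -69*V (P(V, g) = -69*V + 0*g = -69*V + 0 = -69*V)
P(21, -237)/s(78, 237) = -69*21/296 = -1449*1/296 = -1449/296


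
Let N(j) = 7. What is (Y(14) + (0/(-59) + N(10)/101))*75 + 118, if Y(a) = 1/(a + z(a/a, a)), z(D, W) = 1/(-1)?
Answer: 169334/1313 ≈ 128.97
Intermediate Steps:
z(D, W) = -1
Y(a) = 1/(-1 + a) (Y(a) = 1/(a - 1) = 1/(-1 + a))
(Y(14) + (0/(-59) + N(10)/101))*75 + 118 = (1/(-1 + 14) + (0/(-59) + 7/101))*75 + 118 = (1/13 + (0*(-1/59) + 7*(1/101)))*75 + 118 = (1/13 + (0 + 7/101))*75 + 118 = (1/13 + 7/101)*75 + 118 = (192/1313)*75 + 118 = 14400/1313 + 118 = 169334/1313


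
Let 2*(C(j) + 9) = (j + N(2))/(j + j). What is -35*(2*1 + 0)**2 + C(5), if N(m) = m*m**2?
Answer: -2967/20 ≈ -148.35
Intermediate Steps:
N(m) = m**3
C(j) = -9 + (8 + j)/(4*j) (C(j) = -9 + ((j + 2**3)/(j + j))/2 = -9 + ((j + 8)/((2*j)))/2 = -9 + ((8 + j)*(1/(2*j)))/2 = -9 + ((8 + j)/(2*j))/2 = -9 + (8 + j)/(4*j))
-35*(2*1 + 0)**2 + C(5) = -35*(2*1 + 0)**2 + (-35/4 + 2/5) = -35*(2 + 0)**2 + (-35/4 + 2*(1/5)) = -35*2**2 + (-35/4 + 2/5) = -35*4 - 167/20 = -140 - 167/20 = -2967/20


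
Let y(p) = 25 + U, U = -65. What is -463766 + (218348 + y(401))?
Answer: -245458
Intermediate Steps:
y(p) = -40 (y(p) = 25 - 65 = -40)
-463766 + (218348 + y(401)) = -463766 + (218348 - 40) = -463766 + 218308 = -245458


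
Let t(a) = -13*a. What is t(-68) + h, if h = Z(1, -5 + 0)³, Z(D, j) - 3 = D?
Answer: 948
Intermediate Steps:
Z(D, j) = 3 + D
h = 64 (h = (3 + 1)³ = 4³ = 64)
t(-68) + h = -13*(-68) + 64 = 884 + 64 = 948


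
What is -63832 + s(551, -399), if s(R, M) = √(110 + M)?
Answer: -63832 + 17*I ≈ -63832.0 + 17.0*I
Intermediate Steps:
-63832 + s(551, -399) = -63832 + √(110 - 399) = -63832 + √(-289) = -63832 + 17*I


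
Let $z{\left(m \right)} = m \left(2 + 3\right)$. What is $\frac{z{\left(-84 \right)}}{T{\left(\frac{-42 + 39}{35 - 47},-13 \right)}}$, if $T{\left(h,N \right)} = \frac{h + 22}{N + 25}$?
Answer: $- \frac{20160}{89} \approx -226.52$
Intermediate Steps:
$T{\left(h,N \right)} = \frac{22 + h}{25 + N}$
$z{\left(m \right)} = 5 m$ ($z{\left(m \right)} = m 5 = 5 m$)
$\frac{z{\left(-84 \right)}}{T{\left(\frac{-42 + 39}{35 - 47},-13 \right)}} = \frac{5 \left(-84\right)}{\frac{1}{25 - 13} \left(22 + \frac{-42 + 39}{35 - 47}\right)} = - \frac{420}{\frac{1}{12} \left(22 - \frac{3}{-12}\right)} = - \frac{420}{\frac{1}{12} \left(22 - - \frac{1}{4}\right)} = - \frac{420}{\frac{1}{12} \left(22 + \frac{1}{4}\right)} = - \frac{420}{\frac{1}{12} \cdot \frac{89}{4}} = - \frac{420}{\frac{89}{48}} = \left(-420\right) \frac{48}{89} = - \frac{20160}{89}$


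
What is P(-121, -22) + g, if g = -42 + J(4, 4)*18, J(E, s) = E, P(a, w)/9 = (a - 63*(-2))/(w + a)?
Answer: 4245/143 ≈ 29.685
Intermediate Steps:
P(a, w) = 9*(126 + a)/(a + w) (P(a, w) = 9*((a - 63*(-2))/(w + a)) = 9*((a + 126)/(a + w)) = 9*((126 + a)/(a + w)) = 9*(126 + a)/(a + w))
g = 30 (g = -42 + 4*18 = -42 + 72 = 30)
P(-121, -22) + g = 9*(126 - 121)/(-121 - 22) + 30 = 9*5/(-143) + 30 = 9*(-1/143)*5 + 30 = -45/143 + 30 = 4245/143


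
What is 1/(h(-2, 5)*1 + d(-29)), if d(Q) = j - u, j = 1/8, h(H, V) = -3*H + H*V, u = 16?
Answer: -8/159 ≈ -0.050314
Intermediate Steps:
j = 1/8 ≈ 0.12500
d(Q) = -127/8 (d(Q) = 1/8 - 1*16 = 1/8 - 16 = -127/8)
1/(h(-2, 5)*1 + d(-29)) = 1/(-2*(-3 + 5)*1 - 127/8) = 1/(-2*2*1 - 127/8) = 1/(-4*1 - 127/8) = 1/(-4 - 127/8) = 1/(-159/8) = -8/159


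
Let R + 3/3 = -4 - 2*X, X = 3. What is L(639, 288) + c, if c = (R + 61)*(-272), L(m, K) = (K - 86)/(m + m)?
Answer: -8690299/639 ≈ -13600.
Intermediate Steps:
L(m, K) = (-86 + K)/(2*m) (L(m, K) = (-86 + K)/((2*m)) = (-86 + K)*(1/(2*m)) = (-86 + K)/(2*m))
R = -11 (R = -1 + (-4 - 2*3) = -1 + (-4 - 6) = -1 - 10 = -11)
c = -13600 (c = (-11 + 61)*(-272) = 50*(-272) = -13600)
L(639, 288) + c = (½)*(-86 + 288)/639 - 13600 = (½)*(1/639)*202 - 13600 = 101/639 - 13600 = -8690299/639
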